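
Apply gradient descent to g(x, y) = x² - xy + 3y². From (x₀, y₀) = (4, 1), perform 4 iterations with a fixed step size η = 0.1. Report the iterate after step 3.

(2.241, 0.532)

∇g = (2x - y, -x + 6y)
Step 1: at (4, 1), ∇g = (7, 2) → (4, 1) − 0.1·(7, 2) = (3.3, 0.8)
Step 2: at (3.3, 0.8), ∇g = (5.8, 1.5) → (3.3, 0.8) − 0.1·(5.8, 1.5) = (2.72, 0.65)
Step 3: at (2.72, 0.65), ∇g = (4.79, 1.18) → (2.72, 0.65) − 0.1·(4.79, 1.18) = (2.241, 0.532)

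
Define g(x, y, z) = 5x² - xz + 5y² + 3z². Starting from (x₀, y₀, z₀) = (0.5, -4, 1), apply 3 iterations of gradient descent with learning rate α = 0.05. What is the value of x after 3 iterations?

∇g = (10x - z, 10y, -x + 6z)
(x₁, y₁, z₁) = (0.5, -4, 1) − 0.05·(4, -40, 5.5) = (0.3, -2, 0.725)
(x₂, y₂, z₂) = (0.3, -2, 0.725) − 0.05·(2.275, -20, 4.05) = (0.18625, -1, 0.5225)
(x₃, y₃, z₃) = (0.18625, -1, 0.5225) − 0.05·(1.34, -10, 2.94875) = (0.11925, -0.5, 0.3750625)
x = 0.11925

0.11925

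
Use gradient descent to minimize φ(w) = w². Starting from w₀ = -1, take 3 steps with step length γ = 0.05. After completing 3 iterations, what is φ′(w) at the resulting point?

-1.458

φ′(w) = 2w
w₁ = -1 − 0.05·(-2) = -0.9
w₂ = -0.9 − 0.05·(-1.8) = -0.81
w₃ = -0.81 − 0.05·(-1.62) = -0.729
φ′(w) at (-0.729) = -1.458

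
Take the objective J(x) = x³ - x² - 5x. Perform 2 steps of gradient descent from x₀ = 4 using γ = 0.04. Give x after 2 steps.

2.1968

J′(x) = 3x² - 2x - 5
Step 1: J′(4) = 35; x₁ = 4 − 0.04·35 = 2.6
Step 2: J′(2.6) = 10.08; x₂ = 2.6 − 0.04·10.08 = 2.1968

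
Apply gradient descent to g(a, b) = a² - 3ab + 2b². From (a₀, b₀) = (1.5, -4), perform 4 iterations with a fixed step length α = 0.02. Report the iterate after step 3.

(0.705288, -2.91614)

∇g = (2a - 3b, -3a + 4b)
Step 1: at (1.5, -4), ∇g = (15, -20.5) → (1.5, -4) − 0.02·(15, -20.5) = (1.2, -3.59)
Step 2: at (1.2, -3.59), ∇g = (13.17, -17.96) → (1.2, -3.59) − 0.02·(13.17, -17.96) = (0.9366, -3.2308)
Step 3: at (0.9366, -3.2308), ∇g = (11.5656, -15.733) → (0.9366, -3.2308) − 0.02·(11.5656, -15.733) = (0.705288, -2.91614)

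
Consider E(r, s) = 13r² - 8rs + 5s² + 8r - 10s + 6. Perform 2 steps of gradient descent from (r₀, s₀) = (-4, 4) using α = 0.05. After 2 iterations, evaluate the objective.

18.1821

∇E = (26r - 8s + 8, -8r + 10s - 10)
Step 1: at (-4, 4), ∇E = (-128, 62) → (-4, 4) − 0.05·(-128, 62) = (2.4, 0.9)
Step 2: at (2.4, 0.9), ∇E = (63.2, -20.2) → (2.4, 0.9) − 0.05·(63.2, -20.2) = (-0.76, 1.91)
E(-0.76, 1.91) = 18.1821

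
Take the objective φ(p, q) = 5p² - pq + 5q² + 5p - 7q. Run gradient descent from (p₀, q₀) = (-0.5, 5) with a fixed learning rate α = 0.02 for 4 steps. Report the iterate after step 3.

∇φ = (10p - q + 5, -p + 10q - 7)
(p₁, q₁) = (-0.5, 5) − 0.02·(-5, 43.5) = (-0.4, 4.13)
(p₂, q₂) = (-0.4, 4.13) − 0.02·(-3.13, 34.7) = (-0.3374, 3.436)
(p₃, q₃) = (-0.3374, 3.436) − 0.02·(-1.81, 27.6974) = (-0.3012, 2.882052)

(-0.3012, 2.882052)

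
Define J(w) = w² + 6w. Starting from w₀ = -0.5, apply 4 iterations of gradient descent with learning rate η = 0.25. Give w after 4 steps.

-2.84375

J′(w) = 2w + 6
w₁ = -0.5 − 0.25·5 = -1.75
w₂ = -1.75 − 0.25·2.5 = -2.375
w₃ = -2.375 − 0.25·1.25 = -2.6875
w₄ = -2.6875 − 0.25·0.625 = -2.84375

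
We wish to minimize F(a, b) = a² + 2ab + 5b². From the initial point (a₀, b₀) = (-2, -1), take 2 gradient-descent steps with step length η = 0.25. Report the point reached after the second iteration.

(-1.5, -3.5)

∇F = (2a + 2b, 2a + 10b)
(a₁, b₁) = (-2, -1) − 0.25·(-6, -14) = (-0.5, 2.5)
(a₂, b₂) = (-0.5, 2.5) − 0.25·(4, 24) = (-1.5, -3.5)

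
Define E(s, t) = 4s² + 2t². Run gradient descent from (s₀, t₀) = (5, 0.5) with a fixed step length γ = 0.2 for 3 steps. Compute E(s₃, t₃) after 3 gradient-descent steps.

4.665632

∇E = (8s, 4t)
Step 1: at (5, 0.5), ∇E = (40, 2) → (5, 0.5) − 0.2·(40, 2) = (-3, 0.1)
Step 2: at (-3, 0.1), ∇E = (-24, 0.4) → (-3, 0.1) − 0.2·(-24, 0.4) = (1.8, 0.02)
Step 3: at (1.8, 0.02), ∇E = (14.4, 0.08) → (1.8, 0.02) − 0.2·(14.4, 0.08) = (-1.08, 0.004)
E(-1.08, 0.004) = 4.665632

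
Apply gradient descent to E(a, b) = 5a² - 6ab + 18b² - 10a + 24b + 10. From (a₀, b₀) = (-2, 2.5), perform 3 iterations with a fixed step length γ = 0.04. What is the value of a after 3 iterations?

0.228544

∇E = (10a - 6b - 10, -6a + 36b + 24)
Step 1: at (-2, 2.5), ∇E = (-45, 126) → (-2, 2.5) − 0.04·(-45, 126) = (-0.2, -2.54)
Step 2: at (-0.2, -2.54), ∇E = (3.24, -66.24) → (-0.2, -2.54) − 0.04·(3.24, -66.24) = (-0.3296, 0.1096)
Step 3: at (-0.3296, 0.1096), ∇E = (-13.9536, 29.9232) → (-0.3296, 0.1096) − 0.04·(-13.9536, 29.9232) = (0.228544, -1.087328)
a = 0.228544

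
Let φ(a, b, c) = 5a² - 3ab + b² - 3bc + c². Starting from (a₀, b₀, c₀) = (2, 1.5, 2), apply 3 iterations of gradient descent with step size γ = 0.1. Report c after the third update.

∇φ = (10a - 3b, -3a + 2b - 3c, -3b + 2c)
(a₁, b₁, c₁) = (2, 1.5, 2) − 0.1·(15.5, -9, -0.5) = (0.45, 2.4, 2.05)
(a₂, b₂, c₂) = (0.45, 2.4, 2.05) − 0.1·(-2.7, -2.7, -3.1) = (0.72, 2.67, 2.36)
(a₃, b₃, c₃) = (0.72, 2.67, 2.36) − 0.1·(-0.81, -3.9, -3.29) = (0.801, 3.06, 2.689)
c = 2.689

2.689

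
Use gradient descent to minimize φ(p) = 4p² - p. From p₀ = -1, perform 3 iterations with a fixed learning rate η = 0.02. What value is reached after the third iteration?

-0.541792

φ′(p) = 8p - 1
p₁ = -1 − 0.02·(-9) = -0.82
p₂ = -0.82 − 0.02·(-7.56) = -0.6688
p₃ = -0.6688 − 0.02·(-6.3504) = -0.541792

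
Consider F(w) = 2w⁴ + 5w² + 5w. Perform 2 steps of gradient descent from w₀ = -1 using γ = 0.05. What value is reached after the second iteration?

F′(w) = 8w³ + 10w + 5
Step 1: F′(-1) = -13; w₁ = -1 − 0.05·(-13) = -0.35
Step 2: F′(-0.35) = 1.157; w₂ = -0.35 − 0.05·1.157 = -0.40785

-0.40785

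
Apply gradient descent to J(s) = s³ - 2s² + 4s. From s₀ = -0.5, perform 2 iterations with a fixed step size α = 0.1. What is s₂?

-2.4591875

J′(s) = 3s² - 4s + 4
Step 1: J′(-0.5) = 6.75; s₁ = -0.5 − 0.1·6.75 = -1.175
Step 2: J′(-1.175) = 12.841875; s₂ = -1.175 − 0.1·12.841875 = -2.4591875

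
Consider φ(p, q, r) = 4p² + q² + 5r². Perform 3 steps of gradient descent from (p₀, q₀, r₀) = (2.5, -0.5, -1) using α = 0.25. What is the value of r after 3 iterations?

∇φ = (8p, 2q, 10r)
(p₁, q₁, r₁) = (2.5, -0.5, -1) − 0.25·(20, -1, -10) = (-2.5, -0.25, 1.5)
(p₂, q₂, r₂) = (-2.5, -0.25, 1.5) − 0.25·(-20, -0.5, 15) = (2.5, -0.125, -2.25)
(p₃, q₃, r₃) = (2.5, -0.125, -2.25) − 0.25·(20, -0.25, -22.5) = (-2.5, -0.0625, 3.375)
r = 3.375

3.375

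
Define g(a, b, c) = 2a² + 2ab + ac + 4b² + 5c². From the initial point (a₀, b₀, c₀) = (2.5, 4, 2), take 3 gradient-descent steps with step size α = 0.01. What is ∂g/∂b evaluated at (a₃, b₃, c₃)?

27.804726

∇g = (4a + 2b + c, 2a + 8b, a + 10c)
Step 1: at (2.5, 4, 2), ∇g = (20, 37, 22.5) → (2.5, 4, 2) − 0.01·(20, 37, 22.5) = (2.3, 3.63, 1.775)
Step 2: at (2.3, 3.63, 1.775), ∇g = (18.235, 33.64, 20.05) → (2.3, 3.63, 1.775) − 0.01·(18.235, 33.64, 20.05) = (2.11765, 3.2936, 1.5745)
Step 3: at (2.11765, 3.2936, 1.5745), ∇g = (16.6323, 30.5841, 17.86265) → (2.11765, 3.2936, 1.5745) − 0.01·(16.6323, 30.5841, 17.86265) = (1.951327, 2.987759, 1.3958735)
∂g/∂b at (1.951327, 2.987759, 1.3958735) = 27.804726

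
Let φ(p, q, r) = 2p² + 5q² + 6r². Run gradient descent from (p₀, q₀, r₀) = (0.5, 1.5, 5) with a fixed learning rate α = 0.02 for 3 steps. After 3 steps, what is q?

∇φ = (4p, 10q, 12r)
Step 1: at (0.5, 1.5, 5), ∇φ = (2, 15, 60) → (0.5, 1.5, 5) − 0.02·(2, 15, 60) = (0.46, 1.2, 3.8)
Step 2: at (0.46, 1.2, 3.8), ∇φ = (1.84, 12, 45.6) → (0.46, 1.2, 3.8) − 0.02·(1.84, 12, 45.6) = (0.4232, 0.96, 2.888)
Step 3: at (0.4232, 0.96, 2.888), ∇φ = (1.6928, 9.6, 34.656) → (0.4232, 0.96, 2.888) − 0.02·(1.6928, 9.6, 34.656) = (0.389344, 0.768, 2.19488)
q = 0.768

0.768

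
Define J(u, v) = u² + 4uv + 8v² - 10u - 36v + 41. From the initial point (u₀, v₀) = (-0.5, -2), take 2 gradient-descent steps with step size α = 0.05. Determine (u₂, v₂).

∇J = (2u + 4v - 10, 4u + 16v - 36)
Step 1: at (-0.5, -2), ∇J = (-19, -70) → (-0.5, -2) − 0.05·(-19, -70) = (0.45, 1.5)
Step 2: at (0.45, 1.5), ∇J = (-3.1, -10.2) → (0.45, 1.5) − 0.05·(-3.1, -10.2) = (0.605, 2.01)

(0.605, 2.01)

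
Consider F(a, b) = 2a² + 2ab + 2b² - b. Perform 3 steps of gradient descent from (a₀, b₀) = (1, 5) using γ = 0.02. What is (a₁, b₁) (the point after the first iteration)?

∇F = (4a + 2b, 2a + 4b - 1)
(a₁, b₁) = (1, 5) − 0.02·(14, 21) = (0.72, 4.58)

(0.72, 4.58)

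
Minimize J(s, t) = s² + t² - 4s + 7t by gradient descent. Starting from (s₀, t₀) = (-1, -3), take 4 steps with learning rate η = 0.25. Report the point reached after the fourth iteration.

(1.8125, -3.46875)

∇J = (2s - 4, 2t + 7)
(s₁, t₁) = (-1, -3) − 0.25·(-6, 1) = (0.5, -3.25)
(s₂, t₂) = (0.5, -3.25) − 0.25·(-3, 0.5) = (1.25, -3.375)
(s₃, t₃) = (1.25, -3.375) − 0.25·(-1.5, 0.25) = (1.625, -3.4375)
(s₄, t₄) = (1.625, -3.4375) − 0.25·(-0.75, 0.125) = (1.8125, -3.46875)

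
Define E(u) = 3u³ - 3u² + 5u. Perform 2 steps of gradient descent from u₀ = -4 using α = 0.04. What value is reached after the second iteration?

E′(u) = 9u² - 6u + 5
u₁ = -4 − 0.04·173 = -10.92
u₂ = -10.92 − 0.04·1143.7376 = -56.669504

-56.669504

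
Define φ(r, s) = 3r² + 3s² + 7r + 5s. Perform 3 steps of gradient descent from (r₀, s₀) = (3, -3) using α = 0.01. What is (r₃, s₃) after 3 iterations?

∇φ = (6r + 7, 6s + 5)
(r₁, s₁) = (3, -3) − 0.01·(25, -13) = (2.75, -2.87)
(r₂, s₂) = (2.75, -2.87) − 0.01·(23.5, -12.22) = (2.515, -2.7478)
(r₃, s₃) = (2.515, -2.7478) − 0.01·(22.09, -11.4868) = (2.2941, -2.632932)

(2.2941, -2.632932)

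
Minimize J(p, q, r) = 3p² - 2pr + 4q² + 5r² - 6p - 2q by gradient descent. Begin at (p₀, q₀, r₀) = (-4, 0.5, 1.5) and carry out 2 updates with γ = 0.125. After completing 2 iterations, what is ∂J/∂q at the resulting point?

∇J = (6p - 2r - 6, 8q - 2, -2p + 10r)
(p₁, q₁, r₁) = (-4, 0.5, 1.5) − 0.125·(-33, 2, 23) = (0.125, 0.25, -1.375)
(p₂, q₂, r₂) = (0.125, 0.25, -1.375) − 0.125·(-2.5, 0, -14) = (0.4375, 0.25, 0.375)
∂J/∂q at (0.4375, 0.25, 0.375) = 0

0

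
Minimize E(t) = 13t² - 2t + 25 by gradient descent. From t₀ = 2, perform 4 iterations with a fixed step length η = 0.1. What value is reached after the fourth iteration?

12.68

E′(t) = 26t - 2
Step 1: E′(2) = 50; t₁ = 2 − 0.1·50 = -3
Step 2: E′(-3) = -80; t₂ = -3 − 0.1·(-80) = 5
Step 3: E′(5) = 128; t₃ = 5 − 0.1·128 = -7.8
Step 4: E′(-7.8) = -204.8; t₄ = -7.8 − 0.1·(-204.8) = 12.68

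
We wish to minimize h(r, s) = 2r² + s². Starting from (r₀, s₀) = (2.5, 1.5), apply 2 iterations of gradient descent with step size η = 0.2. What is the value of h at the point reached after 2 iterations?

0.3116

∇h = (4r, 2s)
(r₁, s₁) = (2.5, 1.5) − 0.2·(10, 3) = (0.5, 0.9)
(r₂, s₂) = (0.5, 0.9) − 0.2·(2, 1.8) = (0.1, 0.54)
h(0.1, 0.54) = 0.3116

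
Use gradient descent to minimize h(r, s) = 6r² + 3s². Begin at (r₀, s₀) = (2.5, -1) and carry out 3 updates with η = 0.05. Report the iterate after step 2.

∇h = (12r, 6s)
(r₁, s₁) = (2.5, -1) − 0.05·(30, -6) = (1, -0.7)
(r₂, s₂) = (1, -0.7) − 0.05·(12, -4.2) = (0.4, -0.49)

(0.4, -0.49)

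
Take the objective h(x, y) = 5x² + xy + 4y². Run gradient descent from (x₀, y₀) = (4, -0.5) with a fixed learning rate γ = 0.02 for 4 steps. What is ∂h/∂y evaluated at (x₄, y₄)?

∇h = (10x + y, x + 8y)
Step 1: at (4, -0.5), ∇h = (39.5, 0) → (4, -0.5) − 0.02·(39.5, 0) = (3.21, -0.5)
Step 2: at (3.21, -0.5), ∇h = (31.6, -0.79) → (3.21, -0.5) − 0.02·(31.6, -0.79) = (2.578, -0.4842)
Step 3: at (2.578, -0.4842), ∇h = (25.2958, -1.2956) → (2.578, -0.4842) − 0.02·(25.2958, -1.2956) = (2.072084, -0.458288)
Step 4: at (2.072084, -0.458288), ∇h = (20.262552, -1.59422) → (2.072084, -0.458288) − 0.02·(20.262552, -1.59422) = (1.66683296, -0.4264036)
∂h/∂y at (1.66683296, -0.4264036) = -1.74439584

-1.74439584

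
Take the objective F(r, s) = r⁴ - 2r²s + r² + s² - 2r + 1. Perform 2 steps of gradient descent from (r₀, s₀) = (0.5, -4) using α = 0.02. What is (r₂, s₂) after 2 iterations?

(0.26533, -3.6719)

∇F = (4r³ - 4rs + 2r - 2, -2r² + 2s)
Step 1: at (0.5, -4), ∇F = (7.5, -8.5) → (0.5, -4) − 0.02·(7.5, -8.5) = (0.35, -3.83)
Step 2: at (0.35, -3.83), ∇F = (4.2335, -7.905) → (0.35, -3.83) − 0.02·(4.2335, -7.905) = (0.26533, -3.6719)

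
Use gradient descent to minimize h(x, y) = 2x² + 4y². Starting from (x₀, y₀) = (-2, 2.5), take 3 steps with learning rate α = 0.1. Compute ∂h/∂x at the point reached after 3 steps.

∇h = (4x, 8y)
(x₁, y₁) = (-2, 2.5) − 0.1·(-8, 20) = (-1.2, 0.5)
(x₂, y₂) = (-1.2, 0.5) − 0.1·(-4.8, 4) = (-0.72, 0.1)
(x₃, y₃) = (-0.72, 0.1) − 0.1·(-2.88, 0.8) = (-0.432, 0.02)
∂h/∂x at (-0.432, 0.02) = -1.728

-1.728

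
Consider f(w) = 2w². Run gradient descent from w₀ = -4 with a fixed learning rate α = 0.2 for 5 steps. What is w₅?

-0.00128

f′(w) = 4w
Step 1: f′(-4) = -16; w₁ = -4 − 0.2·(-16) = -0.8
Step 2: f′(-0.8) = -3.2; w₂ = -0.8 − 0.2·(-3.2) = -0.16
Step 3: f′(-0.16) = -0.64; w₃ = -0.16 − 0.2·(-0.64) = -0.032
Step 4: f′(-0.032) = -0.128; w₄ = -0.032 − 0.2·(-0.128) = -0.0064
Step 5: f′(-0.0064) = -0.0256; w₅ = -0.0064 − 0.2·(-0.0256) = -0.00128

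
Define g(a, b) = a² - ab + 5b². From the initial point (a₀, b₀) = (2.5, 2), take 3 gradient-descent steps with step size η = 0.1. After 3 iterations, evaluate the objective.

2.00298625

∇g = (2a - b, -a + 10b)
(a₁, b₁) = (2.5, 2) − 0.1·(3, 17.5) = (2.2, 0.25)
(a₂, b₂) = (2.2, 0.25) − 0.1·(4.15, 0.3) = (1.785, 0.22)
(a₃, b₃) = (1.785, 0.22) − 0.1·(3.35, 0.415) = (1.45, 0.1785)
g(1.45, 0.1785) = 2.00298625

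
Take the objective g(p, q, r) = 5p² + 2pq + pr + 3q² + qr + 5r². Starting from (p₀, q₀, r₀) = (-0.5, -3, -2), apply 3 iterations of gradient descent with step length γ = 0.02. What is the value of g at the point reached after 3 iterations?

16.62823848672

∇g = (10p + 2q + r, 2p + 6q + r, p + q + 10r)
(p₁, q₁, r₁) = (-0.5, -3, -2) − 0.02·(-13, -21, -23.5) = (-0.24, -2.58, -1.53)
(p₂, q₂, r₂) = (-0.24, -2.58, -1.53) − 0.02·(-9.09, -17.49, -18.12) = (-0.0582, -2.2302, -1.1676)
(p₃, q₃, r₃) = (-0.0582, -2.2302, -1.1676) − 0.02·(-6.21, -14.6652, -13.9644) = (0.066, -1.936896, -0.888312)
g(0.066, -1.936896, -0.888312) = 16.62823848672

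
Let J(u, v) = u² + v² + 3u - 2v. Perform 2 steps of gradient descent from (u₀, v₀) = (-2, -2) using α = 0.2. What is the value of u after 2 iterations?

-1.68

∇J = (2u + 3, 2v - 2)
(u₁, v₁) = (-2, -2) − 0.2·(-1, -6) = (-1.8, -0.8)
(u₂, v₂) = (-1.8, -0.8) − 0.2·(-0.6, -3.6) = (-1.68, -0.08)
u = -1.68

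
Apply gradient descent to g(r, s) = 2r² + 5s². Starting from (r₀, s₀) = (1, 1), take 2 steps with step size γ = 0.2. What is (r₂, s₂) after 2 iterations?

(0.04, 1)

∇g = (4r, 10s)
(r₁, s₁) = (1, 1) − 0.2·(4, 10) = (0.2, -1)
(r₂, s₂) = (0.2, -1) − 0.2·(0.8, -10) = (0.04, 1)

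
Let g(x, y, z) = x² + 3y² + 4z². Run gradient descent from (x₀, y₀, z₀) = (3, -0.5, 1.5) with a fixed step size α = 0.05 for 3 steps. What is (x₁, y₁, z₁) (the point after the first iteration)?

∇g = (2x, 6y, 8z)
(x₁, y₁, z₁) = (3, -0.5, 1.5) − 0.05·(6, -3, 12) = (2.7, -0.35, 0.9)

(2.7, -0.35, 0.9)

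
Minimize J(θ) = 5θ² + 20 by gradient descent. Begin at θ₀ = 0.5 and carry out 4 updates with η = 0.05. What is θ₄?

0.03125

J′(θ) = 10θ
θ₁ = 0.5 − 0.05·5 = 0.25
θ₂ = 0.25 − 0.05·2.5 = 0.125
θ₃ = 0.125 − 0.05·1.25 = 0.0625
θ₄ = 0.0625 − 0.05·0.625 = 0.03125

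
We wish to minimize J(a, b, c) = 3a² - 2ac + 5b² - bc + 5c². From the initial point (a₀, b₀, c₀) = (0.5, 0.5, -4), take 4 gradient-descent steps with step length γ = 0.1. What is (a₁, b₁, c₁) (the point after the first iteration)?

(-0.6, -0.4, 0.15)

∇J = (6a - 2c, 10b - c, -2a - b + 10c)
(a₁, b₁, c₁) = (0.5, 0.5, -4) − 0.1·(11, 9, -41.5) = (-0.6, -0.4, 0.15)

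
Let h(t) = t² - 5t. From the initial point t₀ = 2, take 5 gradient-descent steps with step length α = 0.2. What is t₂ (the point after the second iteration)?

h′(t) = 2t - 5
t₁ = 2 − 0.2·(-1) = 2.2
t₂ = 2.2 − 0.2·(-0.6) = 2.32

2.32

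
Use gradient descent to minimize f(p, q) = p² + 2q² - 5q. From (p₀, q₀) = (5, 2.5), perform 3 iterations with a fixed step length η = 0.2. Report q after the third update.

∇f = (2p, 4q - 5)
Step 1: at (5, 2.5), ∇f = (10, 5) → (5, 2.5) − 0.2·(10, 5) = (3, 1.5)
Step 2: at (3, 1.5), ∇f = (6, 1) → (3, 1.5) − 0.2·(6, 1) = (1.8, 1.3)
Step 3: at (1.8, 1.3), ∇f = (3.6, 0.2) → (1.8, 1.3) − 0.2·(3.6, 0.2) = (1.08, 1.26)
q = 1.26

1.26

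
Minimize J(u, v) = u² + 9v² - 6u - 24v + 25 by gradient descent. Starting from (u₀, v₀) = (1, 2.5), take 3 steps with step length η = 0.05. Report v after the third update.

∇J = (2u - 6, 18v - 24)
Step 1: at (1, 2.5), ∇J = (-4, 21) → (1, 2.5) − 0.05·(-4, 21) = (1.2, 1.45)
Step 2: at (1.2, 1.45), ∇J = (-3.6, 2.1) → (1.2, 1.45) − 0.05·(-3.6, 2.1) = (1.38, 1.345)
Step 3: at (1.38, 1.345), ∇J = (-3.24, 0.21) → (1.38, 1.345) − 0.05·(-3.24, 0.21) = (1.542, 1.3345)
v = 1.3345

1.3345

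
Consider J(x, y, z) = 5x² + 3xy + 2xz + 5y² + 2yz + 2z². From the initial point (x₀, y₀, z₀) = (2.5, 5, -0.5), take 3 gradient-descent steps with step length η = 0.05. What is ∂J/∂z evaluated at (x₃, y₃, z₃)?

∇J = (10x + 3y + 2z, 3x + 10y + 2z, 2x + 2y + 4z)
Step 1: at (2.5, 5, -0.5), ∇J = (39, 56.5, 13) → (2.5, 5, -0.5) − 0.05·(39, 56.5, 13) = (0.55, 2.175, -1.15)
Step 2: at (0.55, 2.175, -1.15), ∇J = (9.725, 21.1, 0.85) → (0.55, 2.175, -1.15) − 0.05·(9.725, 21.1, 0.85) = (0.06375, 1.12, -1.1925)
Step 3: at (0.06375, 1.12, -1.1925), ∇J = (1.6125, 9.00625, -2.4025) → (0.06375, 1.12, -1.1925) − 0.05·(1.6125, 9.00625, -2.4025) = (-0.016875, 0.6696875, -1.072375)
∂J/∂z at (-0.016875, 0.6696875, -1.072375) = -2.983875

-2.983875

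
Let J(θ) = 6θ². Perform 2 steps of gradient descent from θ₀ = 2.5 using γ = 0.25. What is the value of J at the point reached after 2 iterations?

600

J′(θ) = 12θ
Step 1: J′(2.5) = 30; θ₁ = 2.5 − 0.25·30 = -5
Step 2: J′(-5) = -60; θ₂ = -5 − 0.25·(-60) = 10
J(10) = 600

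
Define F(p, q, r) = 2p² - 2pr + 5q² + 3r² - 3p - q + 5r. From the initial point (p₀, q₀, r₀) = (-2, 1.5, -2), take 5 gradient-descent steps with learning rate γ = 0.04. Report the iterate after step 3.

(-1.26048, 0.4024, -1.66048)

∇F = (4p - 2r - 3, 10q - 1, -2p + 6r + 5)
(p₁, q₁, r₁) = (-2, 1.5, -2) − 0.04·(-7, 14, -3) = (-1.72, 0.94, -1.88)
(p₂, q₂, r₂) = (-1.72, 0.94, -1.88) − 0.04·(-6.12, 8.4, -2.84) = (-1.4752, 0.604, -1.7664)
(p₃, q₃, r₃) = (-1.4752, 0.604, -1.7664) − 0.04·(-5.368, 5.04, -2.648) = (-1.26048, 0.4024, -1.66048)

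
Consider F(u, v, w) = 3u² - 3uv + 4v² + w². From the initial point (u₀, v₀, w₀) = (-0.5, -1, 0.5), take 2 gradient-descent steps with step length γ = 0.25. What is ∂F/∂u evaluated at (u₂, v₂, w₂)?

7.3125

∇F = (6u - 3v, -3u + 8v, 2w)
(u₁, v₁, w₁) = (-0.5, -1, 0.5) − 0.25·(0, -6.5, 1) = (-0.5, 0.625, 0.25)
(u₂, v₂, w₂) = (-0.5, 0.625, 0.25) − 0.25·(-4.875, 6.5, 0.5) = (0.71875, -1, 0.125)
∂F/∂u at (0.71875, -1, 0.125) = 7.3125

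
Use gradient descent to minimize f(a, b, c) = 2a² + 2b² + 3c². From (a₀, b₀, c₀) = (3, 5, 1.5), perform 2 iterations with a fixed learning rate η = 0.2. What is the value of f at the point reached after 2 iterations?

0.1196

∇f = (4a, 4b, 6c)
(a₁, b₁, c₁) = (3, 5, 1.5) − 0.2·(12, 20, 9) = (0.6, 1, -0.3)
(a₂, b₂, c₂) = (0.6, 1, -0.3) − 0.2·(2.4, 4, -1.8) = (0.12, 0.2, 0.06)
f(0.12, 0.2, 0.06) = 0.1196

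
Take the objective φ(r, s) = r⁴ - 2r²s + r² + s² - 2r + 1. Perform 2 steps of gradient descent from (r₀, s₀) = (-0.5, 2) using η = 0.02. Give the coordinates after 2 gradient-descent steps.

(-0.51773192, 1.863204)

∇φ = (4r³ - 4rs + 2r - 2, -2r² + 2s)
(r₁, s₁) = (-0.5, 2) − 0.02·(0.5, 3.5) = (-0.51, 1.93)
(r₂, s₂) = (-0.51, 1.93) − 0.02·(0.386596, 3.3398) = (-0.51773192, 1.863204)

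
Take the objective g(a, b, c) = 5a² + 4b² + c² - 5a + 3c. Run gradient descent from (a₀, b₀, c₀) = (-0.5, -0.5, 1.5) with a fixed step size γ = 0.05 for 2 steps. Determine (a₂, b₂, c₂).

∇g = (10a - 5, 8b, 2c + 3)
(a₁, b₁, c₁) = (-0.5, -0.5, 1.5) − 0.05·(-10, -4, 6) = (0, -0.3, 1.2)
(a₂, b₂, c₂) = (0, -0.3, 1.2) − 0.05·(-5, -2.4, 5.4) = (0.25, -0.18, 0.93)

(0.25, -0.18, 0.93)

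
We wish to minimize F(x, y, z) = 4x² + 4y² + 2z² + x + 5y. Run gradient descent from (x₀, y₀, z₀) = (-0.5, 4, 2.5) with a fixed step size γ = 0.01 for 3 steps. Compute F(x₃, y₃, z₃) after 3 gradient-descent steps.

∇F = (8x + 1, 8y + 5, 4z)
Step 1: at (-0.5, 4, 2.5), ∇F = (-3, 37, 10) → (-0.5, 4, 2.5) − 0.01·(-3, 37, 10) = (-0.47, 3.63, 2.4)
Step 2: at (-0.47, 3.63, 2.4), ∇F = (-2.76, 34.04, 9.6) → (-0.47, 3.63, 2.4) − 0.01·(-2.76, 34.04, 9.6) = (-0.4424, 3.2896, 2.304)
Step 3: at (-0.4424, 3.2896, 2.304), ∇F = (-2.5392, 31.3168, 9.216) → (-0.4424, 3.2896, 2.304) − 0.01·(-2.5392, 31.3168, 9.216) = (-0.417008, 2.976432, 2.21184)
F(-0.417008, 2.976432, 2.21184) = 60.381796861952

60.381796861952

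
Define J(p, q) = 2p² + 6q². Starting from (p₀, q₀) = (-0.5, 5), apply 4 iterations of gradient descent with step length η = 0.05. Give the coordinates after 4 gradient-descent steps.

∇J = (4p, 12q)
Step 1: at (-0.5, 5), ∇J = (-2, 60) → (-0.5, 5) − 0.05·(-2, 60) = (-0.4, 2)
Step 2: at (-0.4, 2), ∇J = (-1.6, 24) → (-0.4, 2) − 0.05·(-1.6, 24) = (-0.32, 0.8)
Step 3: at (-0.32, 0.8), ∇J = (-1.28, 9.6) → (-0.32, 0.8) − 0.05·(-1.28, 9.6) = (-0.256, 0.32)
Step 4: at (-0.256, 0.32), ∇J = (-1.024, 3.84) → (-0.256, 0.32) − 0.05·(-1.024, 3.84) = (-0.2048, 0.128)

(-0.2048, 0.128)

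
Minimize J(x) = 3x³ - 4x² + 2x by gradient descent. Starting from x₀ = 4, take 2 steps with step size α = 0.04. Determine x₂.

-0.932096

J′(x) = 9x² - 8x + 2
x₁ = 4 − 0.04·114 = -0.56
x₂ = -0.56 − 0.04·9.3024 = -0.932096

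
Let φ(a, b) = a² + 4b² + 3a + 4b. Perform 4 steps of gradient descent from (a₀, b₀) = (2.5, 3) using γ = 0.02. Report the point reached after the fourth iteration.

(1.89738624, 1.24254976)

∇φ = (2a + 3, 8b + 4)
Step 1: at (2.5, 3), ∇φ = (8, 28) → (2.5, 3) − 0.02·(8, 28) = (2.34, 2.44)
Step 2: at (2.34, 2.44), ∇φ = (7.68, 23.52) → (2.34, 2.44) − 0.02·(7.68, 23.52) = (2.1864, 1.9696)
Step 3: at (2.1864, 1.9696), ∇φ = (7.3728, 19.7568) → (2.1864, 1.9696) − 0.02·(7.3728, 19.7568) = (2.038944, 1.574464)
Step 4: at (2.038944, 1.574464), ∇φ = (7.077888, 16.595712) → (2.038944, 1.574464) − 0.02·(7.077888, 16.595712) = (1.89738624, 1.24254976)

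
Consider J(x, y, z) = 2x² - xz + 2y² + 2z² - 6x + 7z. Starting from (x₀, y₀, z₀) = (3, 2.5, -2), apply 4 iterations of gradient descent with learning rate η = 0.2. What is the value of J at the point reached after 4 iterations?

∇J = (4x - z - 6, 4y, -x + 4z + 7)
(x₁, y₁, z₁) = (3, 2.5, -2) − 0.2·(8, 10, -4) = (1.4, 0.5, -1.2)
(x₂, y₂, z₂) = (1.4, 0.5, -1.2) − 0.2·(0.8, 2, 0.8) = (1.24, 0.1, -1.36)
(x₃, y₃, z₃) = (1.24, 0.1, -1.36) − 0.2·(0.32, 0.4, 0.32) = (1.176, 0.02, -1.424)
(x₄, y₄, z₄) = (1.176, 0.02, -1.424) − 0.2·(0.128, 0.08, 0.128) = (1.1504, 0.004, -1.4496)
J(1.1504, 0.004, -1.4496) = -8.53242752

-8.53242752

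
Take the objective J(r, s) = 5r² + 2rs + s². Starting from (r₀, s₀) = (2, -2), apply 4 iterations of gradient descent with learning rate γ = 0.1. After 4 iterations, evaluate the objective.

∇J = (10r + 2s, 2r + 2s)
(r₁, s₁) = (2, -2) − 0.1·(16, 0) = (0.4, -2)
(r₂, s₂) = (0.4, -2) − 0.1·(0, -3.2) = (0.4, -1.68)
(r₃, s₃) = (0.4, -1.68) − 0.1·(0.64, -2.56) = (0.336, -1.424)
(r₄, s₄) = (0.336, -1.424) − 0.1·(0.512, -2.176) = (0.2848, -1.2064)
J(0.2848, -1.2064) = 1.17379072

1.17379072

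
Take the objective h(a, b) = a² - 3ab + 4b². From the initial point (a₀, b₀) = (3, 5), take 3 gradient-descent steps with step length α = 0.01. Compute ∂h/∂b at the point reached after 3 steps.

∇h = (2a - 3b, -3a + 8b)
Step 1: at (3, 5), ∇h = (-9, 31) → (3, 5) − 0.01·(-9, 31) = (3.09, 4.69)
Step 2: at (3.09, 4.69), ∇h = (-7.89, 28.25) → (3.09, 4.69) − 0.01·(-7.89, 28.25) = (3.1689, 4.4075)
Step 3: at (3.1689, 4.4075), ∇h = (-6.8847, 25.7533) → (3.1689, 4.4075) − 0.01·(-6.8847, 25.7533) = (3.237747, 4.149967)
∂h/∂b at (3.237747, 4.149967) = 23.486495

23.486495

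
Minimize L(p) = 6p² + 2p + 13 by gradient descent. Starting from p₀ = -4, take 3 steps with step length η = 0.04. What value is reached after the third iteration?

L′(p) = 12p + 2
p₁ = -4 − 0.04·(-46) = -2.16
p₂ = -2.16 − 0.04·(-23.92) = -1.2032
p₃ = -1.2032 − 0.04·(-12.4384) = -0.705664

-0.705664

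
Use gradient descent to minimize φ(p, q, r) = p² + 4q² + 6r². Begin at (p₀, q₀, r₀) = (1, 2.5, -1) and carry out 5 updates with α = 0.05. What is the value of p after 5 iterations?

∇φ = (2p, 8q, 12r)
(p₁, q₁, r₁) = (1, 2.5, -1) − 0.05·(2, 20, -12) = (0.9, 1.5, -0.4)
(p₂, q₂, r₂) = (0.9, 1.5, -0.4) − 0.05·(1.8, 12, -4.8) = (0.81, 0.9, -0.16)
(p₃, q₃, r₃) = (0.81, 0.9, -0.16) − 0.05·(1.62, 7.2, -1.92) = (0.729, 0.54, -0.064)
(p₄, q₄, r₄) = (0.729, 0.54, -0.064) − 0.05·(1.458, 4.32, -0.768) = (0.6561, 0.324, -0.0256)
(p₅, q₅, r₅) = (0.6561, 0.324, -0.0256) − 0.05·(1.3122, 2.592, -0.3072) = (0.59049, 0.1944, -0.01024)
p = 0.59049

0.59049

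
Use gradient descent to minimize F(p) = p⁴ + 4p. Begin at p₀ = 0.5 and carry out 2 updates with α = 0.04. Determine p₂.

0.15475712

F′(p) = 4p³ + 4
Step 1: F′(0.5) = 4.5; p₁ = 0.5 − 0.04·4.5 = 0.32
Step 2: F′(0.32) = 4.131072; p₂ = 0.32 − 0.04·4.131072 = 0.15475712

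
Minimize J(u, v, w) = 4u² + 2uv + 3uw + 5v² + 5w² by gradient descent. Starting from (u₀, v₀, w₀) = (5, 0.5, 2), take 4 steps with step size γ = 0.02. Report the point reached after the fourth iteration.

(2.2847752, -0.21770912, 0.18543632)

∇J = (8u + 2v + 3w, 2u + 10v, 3u + 10w)
(u₁, v₁, w₁) = (5, 0.5, 2) − 0.02·(47, 15, 35) = (4.06, 0.2, 1.3)
(u₂, v₂, w₂) = (4.06, 0.2, 1.3) − 0.02·(36.78, 10.12, 25.18) = (3.3244, -0.0024, 0.7964)
(u₃, v₃, w₃) = (3.3244, -0.0024, 0.7964) − 0.02·(28.9796, 6.6248, 17.9372) = (2.744808, -0.134896, 0.437656)
(u₄, v₄, w₄) = (2.744808, -0.134896, 0.437656) − 0.02·(23.00164, 4.140656, 12.610984) = (2.2847752, -0.21770912, 0.18543632)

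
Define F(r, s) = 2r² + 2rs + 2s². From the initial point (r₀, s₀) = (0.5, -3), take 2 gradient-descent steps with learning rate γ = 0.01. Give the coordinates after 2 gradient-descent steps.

(0.5762, -2.7852)

∇F = (4r + 2s, 2r + 4s)
Step 1: at (0.5, -3), ∇F = (-4, -11) → (0.5, -3) − 0.01·(-4, -11) = (0.54, -2.89)
Step 2: at (0.54, -2.89), ∇F = (-3.62, -10.48) → (0.54, -2.89) − 0.01·(-3.62, -10.48) = (0.5762, -2.7852)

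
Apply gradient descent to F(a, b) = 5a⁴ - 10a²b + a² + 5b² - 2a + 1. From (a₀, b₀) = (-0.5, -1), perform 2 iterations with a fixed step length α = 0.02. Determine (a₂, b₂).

(-0.0826564, -0.59278)

∇F = (20a³ - 20ab + 2a - 2, -10a² + 10b)
Step 1: at (-0.5, -1), ∇F = (-15.5, -12.5) → (-0.5, -1) − 0.02·(-15.5, -12.5) = (-0.19, -0.75)
Step 2: at (-0.19, -0.75), ∇F = (-5.36718, -7.861) → (-0.19, -0.75) − 0.02·(-5.36718, -7.861) = (-0.0826564, -0.59278)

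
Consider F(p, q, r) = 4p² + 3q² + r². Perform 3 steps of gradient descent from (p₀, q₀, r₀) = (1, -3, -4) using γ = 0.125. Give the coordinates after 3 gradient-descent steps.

∇F = (8p, 6q, 2r)
Step 1: at (1, -3, -4), ∇F = (8, -18, -8) → (1, -3, -4) − 0.125·(8, -18, -8) = (0, -0.75, -3)
Step 2: at (0, -0.75, -3), ∇F = (0, -4.5, -6) → (0, -0.75, -3) − 0.125·(0, -4.5, -6) = (0, -0.1875, -2.25)
Step 3: at (0, -0.1875, -2.25), ∇F = (0, -1.125, -4.5) → (0, -0.1875, -2.25) − 0.125·(0, -1.125, -4.5) = (0, -0.046875, -1.6875)

(0, -0.046875, -1.6875)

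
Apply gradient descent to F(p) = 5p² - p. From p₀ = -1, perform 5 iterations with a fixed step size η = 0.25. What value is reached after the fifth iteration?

8.453125

F′(p) = 10p - 1
p₁ = -1 − 0.25·(-11) = 1.75
p₂ = 1.75 − 0.25·16.5 = -2.375
p₃ = -2.375 − 0.25·(-24.75) = 3.8125
p₄ = 3.8125 − 0.25·37.125 = -5.46875
p₅ = -5.46875 − 0.25·(-55.6875) = 8.453125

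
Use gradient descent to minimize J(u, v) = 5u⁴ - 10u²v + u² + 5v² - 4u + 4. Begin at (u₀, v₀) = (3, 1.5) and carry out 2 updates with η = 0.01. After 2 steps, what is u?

∇J = (20u³ - 20uv + 2u - 4, -10u² + 10v)
Step 1: at (3, 1.5), ∇J = (452, -75) → (3, 1.5) − 0.01·(452, -75) = (-1.52, 2.25)
Step 2: at (-1.52, 2.25), ∇J = (-8.87616, -0.604) → (-1.52, 2.25) − 0.01·(-8.87616, -0.604) = (-1.4312384, 2.25604)
u = -1.4312384

-1.4312384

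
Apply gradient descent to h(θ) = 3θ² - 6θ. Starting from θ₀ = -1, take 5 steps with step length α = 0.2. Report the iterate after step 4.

0.9968

h′(θ) = 6θ - 6
Step 1: h′(-1) = -12; θ₁ = -1 − 0.2·(-12) = 1.4
Step 2: h′(1.4) = 2.4; θ₂ = 1.4 − 0.2·2.4 = 0.92
Step 3: h′(0.92) = -0.48; θ₃ = 0.92 − 0.2·(-0.48) = 1.016
Step 4: h′(1.016) = 0.096; θ₄ = 1.016 − 0.2·0.096 = 0.9968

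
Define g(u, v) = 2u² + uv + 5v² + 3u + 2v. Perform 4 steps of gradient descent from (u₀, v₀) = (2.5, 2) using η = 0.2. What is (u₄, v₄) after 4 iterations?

(-0.2336, 2.8048)

∇g = (4u + v + 3, u + 10v + 2)
(u₁, v₁) = (2.5, 2) − 0.2·(15, 24.5) = (-0.5, -2.9)
(u₂, v₂) = (-0.5, -2.9) − 0.2·(-1.9, -27.5) = (-0.12, 2.6)
(u₃, v₃) = (-0.12, 2.6) − 0.2·(5.12, 27.88) = (-1.144, -2.976)
(u₄, v₄) = (-1.144, -2.976) − 0.2·(-4.552, -28.904) = (-0.2336, 2.8048)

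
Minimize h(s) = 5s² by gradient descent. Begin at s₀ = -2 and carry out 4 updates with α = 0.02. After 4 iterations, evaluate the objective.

3.3554432

h′(s) = 10s
Step 1: h′(-2) = -20; s₁ = -2 − 0.02·(-20) = -1.6
Step 2: h′(-1.6) = -16; s₂ = -1.6 − 0.02·(-16) = -1.28
Step 3: h′(-1.28) = -12.8; s₃ = -1.28 − 0.02·(-12.8) = -1.024
Step 4: h′(-1.024) = -10.24; s₄ = -1.024 − 0.02·(-10.24) = -0.8192
h(-0.8192) = 3.3554432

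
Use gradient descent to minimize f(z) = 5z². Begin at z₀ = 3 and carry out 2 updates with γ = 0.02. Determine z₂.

f′(z) = 10z
Step 1: f′(3) = 30; z₁ = 3 − 0.02·30 = 2.4
Step 2: f′(2.4) = 24; z₂ = 2.4 − 0.02·24 = 1.92

1.92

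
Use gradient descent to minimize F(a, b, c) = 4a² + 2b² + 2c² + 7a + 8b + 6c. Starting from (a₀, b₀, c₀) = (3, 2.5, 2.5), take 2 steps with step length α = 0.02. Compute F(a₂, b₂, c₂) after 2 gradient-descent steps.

66.27938816

∇F = (8a + 7, 4b + 8, 4c + 6)
(a₁, b₁, c₁) = (3, 2.5, 2.5) − 0.02·(31, 18, 16) = (2.38, 2.14, 2.18)
(a₂, b₂, c₂) = (2.38, 2.14, 2.18) − 0.02·(26.04, 16.56, 14.72) = (1.8592, 1.8088, 1.8856)
F(1.8592, 1.8088, 1.8856) = 66.27938816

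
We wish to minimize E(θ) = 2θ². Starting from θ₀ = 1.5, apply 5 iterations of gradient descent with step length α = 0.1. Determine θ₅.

0.11664

E′(θ) = 4θ
Step 1: E′(1.5) = 6; θ₁ = 1.5 − 0.1·6 = 0.9
Step 2: E′(0.9) = 3.6; θ₂ = 0.9 − 0.1·3.6 = 0.54
Step 3: E′(0.54) = 2.16; θ₃ = 0.54 − 0.1·2.16 = 0.324
Step 4: E′(0.324) = 1.296; θ₄ = 0.324 − 0.1·1.296 = 0.1944
Step 5: E′(0.1944) = 0.7776; θ₅ = 0.1944 − 0.1·0.7776 = 0.11664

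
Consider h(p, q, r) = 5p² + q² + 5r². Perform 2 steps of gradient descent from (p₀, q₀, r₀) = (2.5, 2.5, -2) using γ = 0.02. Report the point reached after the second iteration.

∇h = (10p, 2q, 10r)
(p₁, q₁, r₁) = (2.5, 2.5, -2) − 0.02·(25, 5, -20) = (2, 2.4, -1.6)
(p₂, q₂, r₂) = (2, 2.4, -1.6) − 0.02·(20, 4.8, -16) = (1.6, 2.304, -1.28)

(1.6, 2.304, -1.28)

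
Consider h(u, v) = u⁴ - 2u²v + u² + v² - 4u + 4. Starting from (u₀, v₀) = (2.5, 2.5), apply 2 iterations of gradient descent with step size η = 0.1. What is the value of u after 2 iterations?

-1.45085

∇h = (4u³ - 4uv + 2u - 4, -2u² + 2v)
(u₁, v₁) = (2.5, 2.5) − 0.1·(38.5, -7.5) = (-1.35, 3.25)
(u₂, v₂) = (-1.35, 3.25) − 0.1·(1.0085, 2.855) = (-1.45085, 2.9645)
u = -1.45085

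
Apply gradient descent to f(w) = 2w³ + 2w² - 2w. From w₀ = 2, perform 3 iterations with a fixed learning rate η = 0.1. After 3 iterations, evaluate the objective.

2

f′(w) = 6w² + 4w - 2
w₁ = 2 − 0.1·30 = -1
w₂ = -1 − 0.1·0 = -1
w₃ = -1 − 0.1·0 = -1
f(-1) = 2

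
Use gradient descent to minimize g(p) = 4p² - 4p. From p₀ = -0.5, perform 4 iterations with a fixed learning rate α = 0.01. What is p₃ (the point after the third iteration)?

-0.278688

g′(p) = 8p - 4
Step 1: g′(-0.5) = -8; p₁ = -0.5 − 0.01·(-8) = -0.42
Step 2: g′(-0.42) = -7.36; p₂ = -0.42 − 0.01·(-7.36) = -0.3464
Step 3: g′(-0.3464) = -6.7712; p₃ = -0.3464 − 0.01·(-6.7712) = -0.278688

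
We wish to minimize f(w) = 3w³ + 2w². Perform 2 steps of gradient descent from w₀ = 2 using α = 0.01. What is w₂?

f′(w) = 9w² + 4w
Step 1: f′(2) = 44; w₁ = 2 − 0.01·44 = 1.56
Step 2: f′(1.56) = 28.1424; w₂ = 1.56 − 0.01·28.1424 = 1.278576

1.278576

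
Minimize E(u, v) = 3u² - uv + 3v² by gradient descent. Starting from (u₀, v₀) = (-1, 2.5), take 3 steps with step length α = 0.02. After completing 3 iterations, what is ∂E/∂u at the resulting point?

-5.057936

∇E = (6u - v, -u + 6v)
(u₁, v₁) = (-1, 2.5) − 0.02·(-8.5, 16) = (-0.83, 2.18)
(u₂, v₂) = (-0.83, 2.18) − 0.02·(-7.16, 13.91) = (-0.6868, 1.9018)
(u₃, v₃) = (-0.6868, 1.9018) − 0.02·(-6.0226, 12.0976) = (-0.566348, 1.659848)
∂E/∂u at (-0.566348, 1.659848) = -5.057936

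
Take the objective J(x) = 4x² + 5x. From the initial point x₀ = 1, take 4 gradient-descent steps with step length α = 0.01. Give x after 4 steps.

J′(x) = 8x + 5
x₁ = 1 − 0.01·13 = 0.87
x₂ = 0.87 − 0.01·11.96 = 0.7504
x₃ = 0.7504 − 0.01·11.0032 = 0.640368
x₄ = 0.640368 − 0.01·10.122944 = 0.53913856

0.53913856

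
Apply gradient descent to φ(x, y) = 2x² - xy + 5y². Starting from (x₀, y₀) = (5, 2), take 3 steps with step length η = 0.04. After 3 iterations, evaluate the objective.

19.806670454784

∇φ = (4x - y, -x + 10y)
(x₁, y₁) = (5, 2) − 0.04·(18, 15) = (4.28, 1.4)
(x₂, y₂) = (4.28, 1.4) − 0.04·(15.72, 9.72) = (3.6512, 1.0112)
(x₃, y₃) = (3.6512, 1.0112) − 0.04·(13.5936, 6.4608) = (3.107456, 0.752768)
φ(3.107456, 0.752768) = 19.806670454784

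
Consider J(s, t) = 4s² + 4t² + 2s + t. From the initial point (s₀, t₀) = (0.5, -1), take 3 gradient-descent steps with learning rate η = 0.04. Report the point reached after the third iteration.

(-0.014176, -0.400128)

∇J = (8s + 2, 8t + 1)
Step 1: at (0.5, -1), ∇J = (6, -7) → (0.5, -1) − 0.04·(6, -7) = (0.26, -0.72)
Step 2: at (0.26, -0.72), ∇J = (4.08, -4.76) → (0.26, -0.72) − 0.04·(4.08, -4.76) = (0.0968, -0.5296)
Step 3: at (0.0968, -0.5296), ∇J = (2.7744, -3.2368) → (0.0968, -0.5296) − 0.04·(2.7744, -3.2368) = (-0.014176, -0.400128)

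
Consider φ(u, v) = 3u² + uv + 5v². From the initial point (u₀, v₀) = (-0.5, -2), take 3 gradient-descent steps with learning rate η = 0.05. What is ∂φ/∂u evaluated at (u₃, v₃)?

-0.6189375

∇φ = (6u + v, u + 10v)
(u₁, v₁) = (-0.5, -2) − 0.05·(-5, -20.5) = (-0.25, -0.975)
(u₂, v₂) = (-0.25, -0.975) − 0.05·(-2.475, -10) = (-0.12625, -0.475)
(u₃, v₃) = (-0.12625, -0.475) − 0.05·(-1.2325, -4.87625) = (-0.064625, -0.2311875)
∂φ/∂u at (-0.064625, -0.2311875) = -0.6189375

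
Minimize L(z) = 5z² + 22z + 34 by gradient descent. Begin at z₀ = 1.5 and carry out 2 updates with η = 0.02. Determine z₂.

L′(z) = 10z + 22
Step 1: L′(1.5) = 37; z₁ = 1.5 − 0.02·37 = 0.76
Step 2: L′(0.76) = 29.6; z₂ = 0.76 − 0.02·29.6 = 0.168

0.168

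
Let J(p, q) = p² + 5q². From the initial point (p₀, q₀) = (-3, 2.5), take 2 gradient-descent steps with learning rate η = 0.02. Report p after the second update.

-2.7648

∇J = (2p, 10q)
(p₁, q₁) = (-3, 2.5) − 0.02·(-6, 25) = (-2.88, 2)
(p₂, q₂) = (-2.88, 2) − 0.02·(-5.76, 20) = (-2.7648, 1.6)
p = -2.7648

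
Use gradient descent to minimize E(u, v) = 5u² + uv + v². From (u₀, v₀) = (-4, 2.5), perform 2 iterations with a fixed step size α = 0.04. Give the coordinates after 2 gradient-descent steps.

∇E = (10u + v, u + 2v)
Step 1: at (-4, 2.5), ∇E = (-37.5, 1) → (-4, 2.5) − 0.04·(-37.5, 1) = (-2.5, 2.46)
Step 2: at (-2.5, 2.46), ∇E = (-22.54, 2.42) → (-2.5, 2.46) − 0.04·(-22.54, 2.42) = (-1.5984, 2.3632)

(-1.5984, 2.3632)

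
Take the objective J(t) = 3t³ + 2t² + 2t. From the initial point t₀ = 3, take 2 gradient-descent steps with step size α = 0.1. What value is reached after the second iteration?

J′(t) = 9t² + 4t + 2
t₁ = 3 − 0.1·95 = -6.5
t₂ = -6.5 − 0.1·356.25 = -42.125

-42.125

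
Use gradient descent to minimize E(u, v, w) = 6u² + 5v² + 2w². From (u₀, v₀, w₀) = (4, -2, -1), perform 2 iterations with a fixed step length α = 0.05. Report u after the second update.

0.64

∇E = (12u, 10v, 4w)
Step 1: at (4, -2, -1), ∇E = (48, -20, -4) → (4, -2, -1) − 0.05·(48, -20, -4) = (1.6, -1, -0.8)
Step 2: at (1.6, -1, -0.8), ∇E = (19.2, -10, -3.2) → (1.6, -1, -0.8) − 0.05·(19.2, -10, -3.2) = (0.64, -0.5, -0.64)
u = 0.64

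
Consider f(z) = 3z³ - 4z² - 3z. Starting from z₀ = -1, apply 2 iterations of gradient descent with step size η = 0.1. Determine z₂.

f′(z) = 9z² - 8z - 3
z₁ = -1 − 0.1·14 = -2.4
z₂ = -2.4 − 0.1·68.04 = -9.204

-9.204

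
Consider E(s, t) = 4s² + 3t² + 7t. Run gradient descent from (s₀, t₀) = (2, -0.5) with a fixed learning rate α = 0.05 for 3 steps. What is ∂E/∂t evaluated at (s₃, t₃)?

∇E = (8s, 6t + 7)
Step 1: at (2, -0.5), ∇E = (16, 4) → (2, -0.5) − 0.05·(16, 4) = (1.2, -0.7)
Step 2: at (1.2, -0.7), ∇E = (9.6, 2.8) → (1.2, -0.7) − 0.05·(9.6, 2.8) = (0.72, -0.84)
Step 3: at (0.72, -0.84), ∇E = (5.76, 1.96) → (0.72, -0.84) − 0.05·(5.76, 1.96) = (0.432, -0.938)
∂E/∂t at (0.432, -0.938) = 1.372

1.372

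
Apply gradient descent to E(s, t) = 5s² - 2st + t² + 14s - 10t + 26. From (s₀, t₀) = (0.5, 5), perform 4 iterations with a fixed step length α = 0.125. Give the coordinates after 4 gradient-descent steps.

∇E = (10s - 2t + 14, -2s + 2t - 10)
(s₁, t₁) = (0.5, 5) − 0.125·(9, -1) = (-0.625, 5.125)
(s₂, t₂) = (-0.625, 5.125) − 0.125·(-2.5, 1.5) = (-0.3125, 4.9375)
(s₃, t₃) = (-0.3125, 4.9375) − 0.125·(1, 0.5) = (-0.4375, 4.875)
(s₄, t₄) = (-0.4375, 4.875) − 0.125·(-0.125, 0.625) = (-0.421875, 4.796875)

(-0.421875, 4.796875)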